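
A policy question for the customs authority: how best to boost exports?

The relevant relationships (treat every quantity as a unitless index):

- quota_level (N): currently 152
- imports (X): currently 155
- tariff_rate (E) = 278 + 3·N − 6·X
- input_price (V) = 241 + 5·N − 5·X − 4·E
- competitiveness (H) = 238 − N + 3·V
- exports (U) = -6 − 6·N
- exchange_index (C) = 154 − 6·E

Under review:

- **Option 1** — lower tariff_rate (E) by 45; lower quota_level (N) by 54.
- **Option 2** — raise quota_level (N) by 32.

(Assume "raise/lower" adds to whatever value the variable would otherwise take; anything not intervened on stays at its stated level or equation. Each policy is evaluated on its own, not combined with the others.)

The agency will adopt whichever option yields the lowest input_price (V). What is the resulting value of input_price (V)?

786

Option 1 (E − 45, N − 54):
  N = 152 − 54 = 98
  X = 155
  E = 278 + 3·98 − 6·155 (−45 from intervention) = -403
  V = 241 + 5·98 − 5·155 − 4·(-403) = 1568
Option 2 (N + 32):
  N = 152 + 32 = 184
  X = 155
  E = 278 + 3·184 − 6·155 = -100
  V = 241 + 5·184 − 5·155 − 4·(-100) = 786
Comparing — Option 1: V=1568, Option 2: V=786. Lowest is 786 (Option 2).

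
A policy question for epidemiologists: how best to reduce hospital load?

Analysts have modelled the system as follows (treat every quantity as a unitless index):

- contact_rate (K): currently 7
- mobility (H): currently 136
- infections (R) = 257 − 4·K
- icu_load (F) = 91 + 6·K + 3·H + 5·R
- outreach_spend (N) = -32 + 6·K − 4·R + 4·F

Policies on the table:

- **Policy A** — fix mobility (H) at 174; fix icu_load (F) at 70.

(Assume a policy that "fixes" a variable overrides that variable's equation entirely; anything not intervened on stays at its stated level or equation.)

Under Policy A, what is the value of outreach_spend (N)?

Policy A (H := 174, F := 70):
  K = 7
  H = 174
  R = 257 − 4·7 = 229
  F = 70
  N = -32 + 6·7 − 4·229 + 4·70 = -626

-626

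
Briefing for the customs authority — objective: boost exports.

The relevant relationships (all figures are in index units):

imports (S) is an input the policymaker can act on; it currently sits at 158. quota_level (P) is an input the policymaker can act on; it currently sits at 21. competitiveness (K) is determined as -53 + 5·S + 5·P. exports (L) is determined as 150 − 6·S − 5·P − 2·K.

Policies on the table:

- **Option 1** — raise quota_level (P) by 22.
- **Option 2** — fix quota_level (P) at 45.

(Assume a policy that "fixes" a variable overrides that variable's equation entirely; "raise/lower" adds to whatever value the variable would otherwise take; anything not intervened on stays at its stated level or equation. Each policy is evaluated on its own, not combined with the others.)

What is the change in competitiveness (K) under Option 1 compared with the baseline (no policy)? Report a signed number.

Baseline:
  S = 158
  P = 21
  K = -53 + 5·158 + 5·21 = 842
Option 1 (P + 22):
  S = 158
  P = 21 + 22 = 43
  K = -53 + 5·158 + 5·43 = 952
Change in K: 952 − 842 = 110

110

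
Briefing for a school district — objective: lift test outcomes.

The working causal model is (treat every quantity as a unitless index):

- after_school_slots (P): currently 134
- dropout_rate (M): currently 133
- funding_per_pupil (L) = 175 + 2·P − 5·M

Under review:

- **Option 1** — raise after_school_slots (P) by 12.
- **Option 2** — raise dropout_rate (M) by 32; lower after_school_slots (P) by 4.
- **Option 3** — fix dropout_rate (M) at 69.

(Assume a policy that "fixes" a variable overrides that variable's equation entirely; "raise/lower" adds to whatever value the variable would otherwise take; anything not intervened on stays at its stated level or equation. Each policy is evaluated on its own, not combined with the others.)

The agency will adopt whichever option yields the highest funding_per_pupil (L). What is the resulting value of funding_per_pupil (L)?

Option 1 (P + 12):
  P = 134 + 12 = 146
  M = 133
  L = 175 + 2·146 − 5·133 = -198
Option 2 (M + 32, P − 4):
  P = 134 − 4 = 130
  M = 133 + 32 = 165
  L = 175 + 2·130 − 5·165 = -390
Option 3 (M := 69):
  P = 134
  M = 69
  L = 175 + 2·134 − 5·69 = 98
Comparing — Option 1: L=-198, Option 2: L=-390, Option 3: L=98. Highest is 98 (Option 3).

98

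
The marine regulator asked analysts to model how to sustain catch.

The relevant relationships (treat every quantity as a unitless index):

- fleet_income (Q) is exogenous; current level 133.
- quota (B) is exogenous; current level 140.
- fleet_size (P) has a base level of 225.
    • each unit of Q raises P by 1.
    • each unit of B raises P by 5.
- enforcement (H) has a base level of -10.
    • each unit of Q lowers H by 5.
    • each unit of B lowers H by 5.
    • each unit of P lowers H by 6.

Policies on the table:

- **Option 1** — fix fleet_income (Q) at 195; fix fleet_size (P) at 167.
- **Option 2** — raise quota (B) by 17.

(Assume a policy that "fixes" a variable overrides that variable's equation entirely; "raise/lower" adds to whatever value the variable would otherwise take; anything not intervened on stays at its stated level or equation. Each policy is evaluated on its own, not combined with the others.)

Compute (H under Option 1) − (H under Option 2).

5631

Option 1 (Q := 195, P := 167):
  Q = 195
  B = 140
  P = 167
  H = -10 − 5·195 − 5·140 − 6·167 = -2687
Option 2 (B + 17):
  Q = 133
  B = 140 + 17 = 157
  P = 225 + 133 + 5·157 = 1143
  H = -10 − 5·133 − 5·157 − 6·1143 = -8318
H: -2687 − (-8318) = 5631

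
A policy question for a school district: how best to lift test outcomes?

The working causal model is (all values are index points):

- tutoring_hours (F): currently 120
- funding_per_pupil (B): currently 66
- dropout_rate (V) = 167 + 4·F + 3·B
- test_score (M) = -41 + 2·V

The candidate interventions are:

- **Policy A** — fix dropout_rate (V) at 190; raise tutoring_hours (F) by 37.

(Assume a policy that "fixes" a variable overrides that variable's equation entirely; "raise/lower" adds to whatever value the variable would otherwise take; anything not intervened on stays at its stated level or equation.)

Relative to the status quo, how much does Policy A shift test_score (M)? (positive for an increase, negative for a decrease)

Baseline:
  F = 120
  B = 66
  V = 167 + 4·120 + 3·66 = 845
  M = -41 + 2·845 = 1649
Policy A (V := 190, F + 37):
  F = 120 + 37 = 157
  B = 66
  V = 190
  M = -41 + 2·190 = 339
Change in M: 339 − 1649 = -1310

-1310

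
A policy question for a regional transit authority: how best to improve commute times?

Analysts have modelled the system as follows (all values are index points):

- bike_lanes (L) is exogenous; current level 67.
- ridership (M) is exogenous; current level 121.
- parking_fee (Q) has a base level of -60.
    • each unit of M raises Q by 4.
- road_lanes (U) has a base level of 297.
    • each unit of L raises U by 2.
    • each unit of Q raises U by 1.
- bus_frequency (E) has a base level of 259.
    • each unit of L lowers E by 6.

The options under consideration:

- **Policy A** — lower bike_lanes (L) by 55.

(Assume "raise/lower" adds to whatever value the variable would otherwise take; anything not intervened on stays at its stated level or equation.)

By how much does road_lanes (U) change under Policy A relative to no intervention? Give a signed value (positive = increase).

-110

Baseline:
  L = 67
  M = 121
  Q = -60 + 4·121 = 424
  U = 297 + 2·67 + 424 = 855
Policy A (L − 55):
  L = 67 − 55 = 12
  M = 121
  Q = -60 + 4·121 = 424
  U = 297 + 2·12 + 424 = 745
Change in U: 745 − 855 = -110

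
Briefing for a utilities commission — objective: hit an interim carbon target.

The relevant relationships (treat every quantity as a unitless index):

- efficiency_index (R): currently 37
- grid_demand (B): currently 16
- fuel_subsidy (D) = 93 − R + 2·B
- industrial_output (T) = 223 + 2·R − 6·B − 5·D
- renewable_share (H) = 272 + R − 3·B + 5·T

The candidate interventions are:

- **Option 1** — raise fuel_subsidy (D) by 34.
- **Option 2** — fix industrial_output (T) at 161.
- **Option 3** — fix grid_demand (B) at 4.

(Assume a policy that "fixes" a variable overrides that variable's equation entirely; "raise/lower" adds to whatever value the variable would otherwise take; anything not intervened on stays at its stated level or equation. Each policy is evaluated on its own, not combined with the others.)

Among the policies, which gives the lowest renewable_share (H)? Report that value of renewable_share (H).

-1784

Option 1 (D + 34):
  R = 37
  B = 16
  D = 93 − 37 + 2·16 (+34 from intervention) = 122
  T = 223 + 2·37 − 6·16 − 5·122 = -409
  H = 272 + 37 − 3·16 + 5·(-409) = -1784
Option 2 (T := 161):
  R = 37
  B = 16
  D = 93 − 37 + 2·16 = 88
  T = 161
  H = 272 + 37 − 3·16 + 5·161 = 1066
Option 3 (B := 4):
  R = 37
  B = 4
  D = 93 − 37 + 2·4 = 64
  T = 223 + 2·37 − 6·4 − 5·64 = -47
  H = 272 + 37 − 3·4 + 5·(-47) = 62
Comparing — Option 1: H=-1784, Option 2: H=1066, Option 3: H=62. Lowest is -1784 (Option 1).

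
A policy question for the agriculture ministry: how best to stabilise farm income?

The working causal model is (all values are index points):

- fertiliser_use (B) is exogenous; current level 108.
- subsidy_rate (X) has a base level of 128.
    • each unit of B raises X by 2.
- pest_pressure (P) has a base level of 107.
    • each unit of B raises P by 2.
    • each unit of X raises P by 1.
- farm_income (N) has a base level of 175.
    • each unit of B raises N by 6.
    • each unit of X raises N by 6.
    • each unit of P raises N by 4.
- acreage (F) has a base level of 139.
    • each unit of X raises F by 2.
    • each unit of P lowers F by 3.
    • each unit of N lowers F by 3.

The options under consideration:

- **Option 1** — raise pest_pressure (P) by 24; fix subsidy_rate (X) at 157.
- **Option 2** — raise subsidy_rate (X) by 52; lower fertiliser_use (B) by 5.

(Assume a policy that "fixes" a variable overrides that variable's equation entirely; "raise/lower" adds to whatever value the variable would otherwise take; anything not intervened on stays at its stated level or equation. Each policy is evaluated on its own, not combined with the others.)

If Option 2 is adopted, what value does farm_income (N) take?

5905

Option 2 (X + 52, B − 5):
  B = 108 − 5 = 103
  X = 128 + 2·103 (+52 from intervention) = 386
  P = 107 + 2·103 + 386 = 699
  N = 175 + 6·103 + 6·386 + 4·699 = 5905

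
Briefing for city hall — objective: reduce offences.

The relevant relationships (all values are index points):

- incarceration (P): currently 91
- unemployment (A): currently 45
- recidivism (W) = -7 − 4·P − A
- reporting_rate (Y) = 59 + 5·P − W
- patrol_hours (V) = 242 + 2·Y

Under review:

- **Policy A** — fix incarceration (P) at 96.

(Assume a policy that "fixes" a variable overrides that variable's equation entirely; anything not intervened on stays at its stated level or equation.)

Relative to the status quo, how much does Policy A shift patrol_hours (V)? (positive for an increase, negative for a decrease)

90

Baseline:
  P = 91
  A = 45
  W = -7 − 4·91 − 45 = -416
  Y = 59 + 5·91 − (-416) = 930
  V = 242 + 2·930 = 2102
Policy A (P := 96):
  P = 96
  A = 45
  W = -7 − 4·96 − 45 = -436
  Y = 59 + 5·96 − (-436) = 975
  V = 242 + 2·975 = 2192
Change in V: 2192 − 2102 = 90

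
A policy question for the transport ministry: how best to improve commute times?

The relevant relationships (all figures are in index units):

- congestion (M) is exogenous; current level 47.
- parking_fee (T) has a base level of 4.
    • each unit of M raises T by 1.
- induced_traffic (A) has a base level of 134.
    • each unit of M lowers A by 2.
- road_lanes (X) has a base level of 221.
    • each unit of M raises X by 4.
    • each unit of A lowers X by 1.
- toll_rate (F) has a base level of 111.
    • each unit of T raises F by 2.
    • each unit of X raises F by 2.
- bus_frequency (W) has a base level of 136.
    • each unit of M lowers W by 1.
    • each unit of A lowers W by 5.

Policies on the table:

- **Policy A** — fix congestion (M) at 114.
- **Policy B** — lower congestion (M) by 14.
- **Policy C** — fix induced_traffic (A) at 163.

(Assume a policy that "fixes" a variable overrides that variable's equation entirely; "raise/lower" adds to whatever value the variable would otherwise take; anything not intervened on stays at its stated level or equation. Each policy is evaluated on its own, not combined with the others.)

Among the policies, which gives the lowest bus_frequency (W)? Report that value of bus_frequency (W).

-726

Policy A (M := 114):
  M = 114
  A = 134 − 2·114 = -94
  W = 136 − 114 − 5·(-94) = 492
Policy B (M − 14):
  M = 47 − 14 = 33
  A = 134 − 2·33 = 68
  W = 136 − 33 − 5·68 = -237
Policy C (A := 163):
  M = 47
  A = 163
  W = 136 − 47 − 5·163 = -726
Comparing — Policy A: W=492, Policy B: W=-237, Policy C: W=-726. Lowest is -726 (Policy C).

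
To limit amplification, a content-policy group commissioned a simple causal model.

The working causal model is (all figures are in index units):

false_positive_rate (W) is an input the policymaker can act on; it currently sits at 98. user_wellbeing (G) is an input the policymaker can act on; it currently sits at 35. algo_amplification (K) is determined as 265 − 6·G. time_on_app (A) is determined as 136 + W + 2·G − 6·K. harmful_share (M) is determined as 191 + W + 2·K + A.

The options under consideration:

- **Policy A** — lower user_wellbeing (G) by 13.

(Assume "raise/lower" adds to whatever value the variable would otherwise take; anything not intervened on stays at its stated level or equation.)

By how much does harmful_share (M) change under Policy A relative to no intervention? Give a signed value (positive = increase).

Baseline:
  W = 98
  G = 35
  K = 265 − 6·35 = 55
  A = 136 + 98 + 2·35 − 6·55 = -26
  M = 191 + 98 + 2·55 + (-26) = 373
Policy A (G − 13):
  W = 98
  G = 35 − 13 = 22
  K = 265 − 6·22 = 133
  A = 136 + 98 + 2·22 − 6·133 = -520
  M = 191 + 98 + 2·133 + (-520) = 35
Change in M: 35 − 373 = -338

-338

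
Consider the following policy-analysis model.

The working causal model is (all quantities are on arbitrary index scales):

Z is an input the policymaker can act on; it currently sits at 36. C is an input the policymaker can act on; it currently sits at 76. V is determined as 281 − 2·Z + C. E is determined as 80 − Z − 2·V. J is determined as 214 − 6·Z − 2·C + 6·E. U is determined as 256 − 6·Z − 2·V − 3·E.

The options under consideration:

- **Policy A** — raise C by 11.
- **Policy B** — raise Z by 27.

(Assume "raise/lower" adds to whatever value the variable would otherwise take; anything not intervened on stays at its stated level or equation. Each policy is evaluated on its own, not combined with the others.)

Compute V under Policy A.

296

Policy A (C + 11):
  Z = 36
  C = 76 + 11 = 87
  V = 281 − 2·36 + 87 = 296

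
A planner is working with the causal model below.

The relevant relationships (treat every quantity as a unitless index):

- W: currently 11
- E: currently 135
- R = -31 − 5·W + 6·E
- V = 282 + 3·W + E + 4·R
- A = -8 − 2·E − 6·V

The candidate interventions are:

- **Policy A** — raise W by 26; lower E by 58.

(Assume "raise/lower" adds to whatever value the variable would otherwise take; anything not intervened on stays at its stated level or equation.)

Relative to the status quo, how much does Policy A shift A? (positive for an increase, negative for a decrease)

Baseline:
  W = 11
  E = 135
  R = -31 − 5·11 + 6·135 = 724
  V = 282 + 3·11 + 135 + 4·724 = 3346
  A = -8 − 2·135 − 6·3346 = -20354
Policy A (W + 26, E − 58):
  W = 11 + 26 = 37
  E = 135 − 58 = 77
  R = -31 − 5·37 + 6·77 = 246
  V = 282 + 3·37 + 77 + 4·246 = 1454
  A = -8 − 2·77 − 6·1454 = -8886
Change in A: -8886 − (-20354) = 11468

11468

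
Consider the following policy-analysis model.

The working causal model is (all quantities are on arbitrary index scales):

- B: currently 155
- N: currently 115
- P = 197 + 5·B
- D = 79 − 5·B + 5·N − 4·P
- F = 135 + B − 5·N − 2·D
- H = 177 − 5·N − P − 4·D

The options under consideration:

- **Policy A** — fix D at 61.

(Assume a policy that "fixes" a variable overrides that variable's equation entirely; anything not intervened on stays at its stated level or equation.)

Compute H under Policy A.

-1614

Policy A (D := 61):
  B = 155
  N = 115
  P = 197 + 5·155 = 972
  D = 61
  H = 177 − 5·115 − 972 − 4·61 = -1614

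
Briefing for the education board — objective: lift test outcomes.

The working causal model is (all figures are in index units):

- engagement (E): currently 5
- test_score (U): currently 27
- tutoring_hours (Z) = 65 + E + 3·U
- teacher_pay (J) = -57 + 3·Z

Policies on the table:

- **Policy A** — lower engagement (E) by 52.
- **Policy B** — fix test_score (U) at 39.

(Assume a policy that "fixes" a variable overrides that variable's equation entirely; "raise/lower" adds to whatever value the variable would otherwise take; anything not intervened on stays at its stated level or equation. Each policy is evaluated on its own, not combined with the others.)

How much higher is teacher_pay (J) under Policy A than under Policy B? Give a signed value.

Policy A (E − 52):
  E = 5 − 52 = -47
  U = 27
  Z = 65 + (-47) + 3·27 = 99
  J = -57 + 3·99 = 240
Policy B (U := 39):
  E = 5
  U = 39
  Z = 65 + 5 + 3·39 = 187
  J = -57 + 3·187 = 504
J: 240 − 504 = -264

-264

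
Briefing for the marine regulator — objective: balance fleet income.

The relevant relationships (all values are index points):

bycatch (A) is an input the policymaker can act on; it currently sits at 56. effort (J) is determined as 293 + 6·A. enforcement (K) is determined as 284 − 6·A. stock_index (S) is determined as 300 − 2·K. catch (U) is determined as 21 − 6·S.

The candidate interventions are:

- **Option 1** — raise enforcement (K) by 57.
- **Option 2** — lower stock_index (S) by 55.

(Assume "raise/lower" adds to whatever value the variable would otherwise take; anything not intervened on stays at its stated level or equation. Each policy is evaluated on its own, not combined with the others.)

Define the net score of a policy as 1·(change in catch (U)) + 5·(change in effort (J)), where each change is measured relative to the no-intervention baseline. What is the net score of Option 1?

684

Baseline:
  A = 56
  J = 293 + 6·56 = 629
  K = 284 − 6·56 = -52
  S = 300 − 2·(-52) = 404
  U = 21 − 6·404 = -2403
Option 1 (K + 57):
  A = 56
  J = 293 + 6·56 = 629
  K = 284 − 6·56 (+57 from intervention) = 5
  S = 300 − 2·5 = 290
  U = 21 − 6·290 = -1719
ΔU = -1719 − (-2403) = 684; ΔJ = 629 − 629 = 0
Score = 1·684 + 5·0 = 684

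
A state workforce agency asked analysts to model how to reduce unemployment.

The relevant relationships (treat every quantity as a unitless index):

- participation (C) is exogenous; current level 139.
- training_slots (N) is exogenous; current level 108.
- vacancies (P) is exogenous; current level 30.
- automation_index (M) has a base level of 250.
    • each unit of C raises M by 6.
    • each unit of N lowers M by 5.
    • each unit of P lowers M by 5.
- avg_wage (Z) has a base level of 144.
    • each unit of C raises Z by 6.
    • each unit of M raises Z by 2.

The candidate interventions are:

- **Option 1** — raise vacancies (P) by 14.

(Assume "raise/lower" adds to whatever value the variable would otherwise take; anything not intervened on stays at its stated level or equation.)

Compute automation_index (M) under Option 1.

Option 1 (P + 14):
  C = 139
  N = 108
  P = 30 + 14 = 44
  M = 250 + 6·139 − 5·108 − 5·44 = 324

324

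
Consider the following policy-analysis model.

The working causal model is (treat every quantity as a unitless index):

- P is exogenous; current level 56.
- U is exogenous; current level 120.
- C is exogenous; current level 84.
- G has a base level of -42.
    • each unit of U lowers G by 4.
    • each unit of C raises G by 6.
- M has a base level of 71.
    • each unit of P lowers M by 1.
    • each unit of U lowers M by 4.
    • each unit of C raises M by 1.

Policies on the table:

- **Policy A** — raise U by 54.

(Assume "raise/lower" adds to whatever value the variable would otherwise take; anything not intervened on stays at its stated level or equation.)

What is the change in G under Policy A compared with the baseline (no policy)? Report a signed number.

-216

Baseline:
  U = 120
  C = 84
  G = -42 − 4·120 + 6·84 = -18
Policy A (U + 54):
  U = 120 + 54 = 174
  C = 84
  G = -42 − 4·174 + 6·84 = -234
Change in G: -234 − (-18) = -216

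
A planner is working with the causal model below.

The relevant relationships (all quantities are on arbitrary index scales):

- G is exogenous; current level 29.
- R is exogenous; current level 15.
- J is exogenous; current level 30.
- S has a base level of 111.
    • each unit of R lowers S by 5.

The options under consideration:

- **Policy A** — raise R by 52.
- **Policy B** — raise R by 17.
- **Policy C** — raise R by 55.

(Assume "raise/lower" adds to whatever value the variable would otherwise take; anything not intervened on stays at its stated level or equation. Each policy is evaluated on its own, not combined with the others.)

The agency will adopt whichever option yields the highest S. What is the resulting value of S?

-49

Policy A (R + 52):
  R = 15 + 52 = 67
  S = 111 − 5·67 = -224
Policy B (R + 17):
  R = 15 + 17 = 32
  S = 111 − 5·32 = -49
Policy C (R + 55):
  R = 15 + 55 = 70
  S = 111 − 5·70 = -239
Comparing — Policy A: S=-224, Policy B: S=-49, Policy C: S=-239. Highest is -49 (Policy B).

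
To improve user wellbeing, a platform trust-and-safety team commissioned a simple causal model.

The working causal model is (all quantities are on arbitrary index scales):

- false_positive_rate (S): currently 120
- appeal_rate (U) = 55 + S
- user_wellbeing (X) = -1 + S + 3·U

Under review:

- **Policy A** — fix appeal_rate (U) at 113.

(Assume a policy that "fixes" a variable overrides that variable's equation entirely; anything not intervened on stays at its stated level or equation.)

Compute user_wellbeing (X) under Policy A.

Policy A (U := 113):
  S = 120
  U = 113
  X = -1 + 120 + 3·113 = 458

458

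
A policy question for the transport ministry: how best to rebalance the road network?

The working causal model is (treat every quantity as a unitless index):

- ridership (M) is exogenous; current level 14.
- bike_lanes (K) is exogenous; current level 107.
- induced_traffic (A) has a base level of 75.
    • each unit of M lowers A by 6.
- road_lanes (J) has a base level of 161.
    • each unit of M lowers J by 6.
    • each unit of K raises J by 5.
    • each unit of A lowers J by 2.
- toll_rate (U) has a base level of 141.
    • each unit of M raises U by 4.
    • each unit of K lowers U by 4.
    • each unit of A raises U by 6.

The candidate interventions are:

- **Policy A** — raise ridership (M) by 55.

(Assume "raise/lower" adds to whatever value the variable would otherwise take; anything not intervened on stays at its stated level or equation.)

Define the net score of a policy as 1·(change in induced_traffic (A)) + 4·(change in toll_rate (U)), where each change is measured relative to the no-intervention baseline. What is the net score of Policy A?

Baseline:
  M = 14
  K = 107
  A = 75 − 6·14 = -9
  U = 141 + 4·14 − 4·107 + 6·(-9) = -285
Policy A (M + 55):
  M = 14 + 55 = 69
  K = 107
  A = 75 − 6·69 = -339
  U = 141 + 4·69 − 4·107 + 6·(-339) = -2045
ΔA = -339 − (-9) = -330; ΔU = -2045 − (-285) = -1760
Score = 1·(-330) + 4·(-1760) = -7370

-7370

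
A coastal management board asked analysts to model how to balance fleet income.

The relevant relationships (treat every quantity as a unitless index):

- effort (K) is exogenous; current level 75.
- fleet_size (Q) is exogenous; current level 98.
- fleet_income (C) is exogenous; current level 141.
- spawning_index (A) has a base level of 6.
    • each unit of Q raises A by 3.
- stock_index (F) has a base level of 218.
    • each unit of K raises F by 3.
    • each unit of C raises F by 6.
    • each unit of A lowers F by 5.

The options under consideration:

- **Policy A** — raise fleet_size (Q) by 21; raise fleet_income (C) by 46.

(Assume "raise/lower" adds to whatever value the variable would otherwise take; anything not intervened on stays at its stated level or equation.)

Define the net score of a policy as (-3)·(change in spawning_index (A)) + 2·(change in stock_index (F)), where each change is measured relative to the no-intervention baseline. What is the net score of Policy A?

-267

Baseline:
  K = 75
  Q = 98
  C = 141
  A = 6 + 3·98 = 300
  F = 218 + 3·75 + 6·141 − 5·300 = -211
Policy A (Q + 21, C + 46):
  K = 75
  Q = 98 + 21 = 119
  C = 141 + 46 = 187
  A = 6 + 3·119 = 363
  F = 218 + 3·75 + 6·187 − 5·363 = -250
ΔA = 363 − 300 = 63; ΔF = -250 − (-211) = -39
Score = (-3)·63 + 2·(-39) = -267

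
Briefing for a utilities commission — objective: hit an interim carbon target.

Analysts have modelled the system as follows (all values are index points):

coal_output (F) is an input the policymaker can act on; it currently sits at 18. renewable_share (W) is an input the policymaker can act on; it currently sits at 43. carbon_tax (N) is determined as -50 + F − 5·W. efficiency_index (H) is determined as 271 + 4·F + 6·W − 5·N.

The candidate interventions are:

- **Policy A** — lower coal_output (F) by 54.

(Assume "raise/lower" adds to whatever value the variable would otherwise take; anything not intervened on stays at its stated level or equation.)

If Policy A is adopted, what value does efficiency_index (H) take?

Policy A (F − 54):
  F = 18 − 54 = -36
  W = 43
  N = -50 + (-36) − 5·43 = -301
  H = 271 + 4·(-36) + 6·43 − 5·(-301) = 1890

1890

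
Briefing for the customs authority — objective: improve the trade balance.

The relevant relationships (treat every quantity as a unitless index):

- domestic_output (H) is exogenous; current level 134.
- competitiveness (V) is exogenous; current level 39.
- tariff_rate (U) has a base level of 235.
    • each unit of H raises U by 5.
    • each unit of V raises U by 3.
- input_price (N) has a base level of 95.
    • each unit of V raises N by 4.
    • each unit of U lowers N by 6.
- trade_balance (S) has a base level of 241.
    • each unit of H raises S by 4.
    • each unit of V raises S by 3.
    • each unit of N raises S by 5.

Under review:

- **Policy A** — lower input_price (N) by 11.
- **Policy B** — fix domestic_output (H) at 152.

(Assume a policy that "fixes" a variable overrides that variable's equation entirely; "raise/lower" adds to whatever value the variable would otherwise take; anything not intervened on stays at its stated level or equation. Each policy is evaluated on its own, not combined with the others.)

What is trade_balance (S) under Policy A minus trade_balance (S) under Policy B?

Policy A (N − 11):
  H = 134
  V = 39
  U = 235 + 5·134 + 3·39 = 1022
  N = 95 + 4·39 − 6·1022 (−11 from intervention) = -5892
  S = 241 + 4·134 + 3·39 + 5·(-5892) = -28566
Policy B (H := 152):
  H = 152
  V = 39
  U = 235 + 5·152 + 3·39 = 1112
  N = 95 + 4·39 − 6·1112 = -6421
  S = 241 + 4·152 + 3·39 + 5·(-6421) = -31139
S: -28566 − (-31139) = 2573

2573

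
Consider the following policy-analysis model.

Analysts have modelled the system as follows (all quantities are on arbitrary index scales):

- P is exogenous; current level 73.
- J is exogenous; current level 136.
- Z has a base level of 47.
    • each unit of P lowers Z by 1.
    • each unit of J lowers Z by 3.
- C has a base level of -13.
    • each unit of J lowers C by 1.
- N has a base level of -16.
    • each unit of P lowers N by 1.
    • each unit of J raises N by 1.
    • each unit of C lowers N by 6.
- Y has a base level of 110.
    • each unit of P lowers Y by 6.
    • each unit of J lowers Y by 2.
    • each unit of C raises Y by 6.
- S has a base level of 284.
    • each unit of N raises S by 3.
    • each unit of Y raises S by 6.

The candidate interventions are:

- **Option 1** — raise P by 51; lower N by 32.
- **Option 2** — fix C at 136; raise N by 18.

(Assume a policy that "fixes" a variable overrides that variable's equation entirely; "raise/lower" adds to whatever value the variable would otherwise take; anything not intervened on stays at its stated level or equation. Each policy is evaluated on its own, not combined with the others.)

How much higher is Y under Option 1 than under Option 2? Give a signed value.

Option 1 (P + 51, N − 32):
  P = 73 + 51 = 124
  J = 136
  C = -13 − 136 = -149
  Y = 110 − 6·124 − 2·136 + 6·(-149) = -1800
Option 2 (C := 136, N + 18):
  P = 73
  J = 136
  C = 136
  Y = 110 − 6·73 − 2·136 + 6·136 = 216
Y: -1800 − 216 = -2016

-2016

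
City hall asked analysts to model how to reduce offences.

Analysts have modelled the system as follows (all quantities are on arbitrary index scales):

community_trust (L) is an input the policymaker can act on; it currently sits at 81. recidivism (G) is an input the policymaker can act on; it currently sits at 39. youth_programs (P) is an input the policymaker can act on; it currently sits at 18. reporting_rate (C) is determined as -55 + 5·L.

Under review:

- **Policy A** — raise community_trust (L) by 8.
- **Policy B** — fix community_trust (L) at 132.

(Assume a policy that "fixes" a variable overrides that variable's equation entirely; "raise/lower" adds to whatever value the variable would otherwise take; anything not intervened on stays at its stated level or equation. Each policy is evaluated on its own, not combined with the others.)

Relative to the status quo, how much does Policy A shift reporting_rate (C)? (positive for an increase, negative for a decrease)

Baseline:
  L = 81
  C = -55 + 5·81 = 350
Policy A (L + 8):
  L = 81 + 8 = 89
  C = -55 + 5·89 = 390
Change in C: 390 − 350 = 40

40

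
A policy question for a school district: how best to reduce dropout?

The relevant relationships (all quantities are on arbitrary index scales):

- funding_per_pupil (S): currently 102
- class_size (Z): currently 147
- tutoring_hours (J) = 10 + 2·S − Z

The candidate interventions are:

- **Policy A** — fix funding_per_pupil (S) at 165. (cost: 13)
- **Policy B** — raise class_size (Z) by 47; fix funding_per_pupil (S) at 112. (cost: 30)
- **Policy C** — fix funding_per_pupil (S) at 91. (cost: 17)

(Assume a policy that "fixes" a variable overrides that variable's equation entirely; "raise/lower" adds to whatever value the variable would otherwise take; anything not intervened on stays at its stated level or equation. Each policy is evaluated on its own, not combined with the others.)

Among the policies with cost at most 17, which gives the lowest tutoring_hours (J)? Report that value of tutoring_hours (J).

45

Policy A (S := 165):
  S = 165
  Z = 147
  J = 10 + 2·165 − 147 = 193
Policy C (S := 91):
  S = 91
  Z = 147
  J = 10 + 2·91 − 147 = 45
Comparing — Policy A: J=193, Policy C: J=45. Lowest is 45 (Policy C).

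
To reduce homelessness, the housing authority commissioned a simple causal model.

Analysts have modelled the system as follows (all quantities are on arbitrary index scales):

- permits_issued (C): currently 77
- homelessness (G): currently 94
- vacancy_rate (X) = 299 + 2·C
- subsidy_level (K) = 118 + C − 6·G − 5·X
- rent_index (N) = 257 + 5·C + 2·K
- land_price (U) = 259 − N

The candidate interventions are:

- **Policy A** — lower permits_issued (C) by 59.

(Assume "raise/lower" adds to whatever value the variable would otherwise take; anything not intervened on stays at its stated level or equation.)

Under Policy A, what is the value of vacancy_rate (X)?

335

Policy A (C − 59):
  C = 77 − 59 = 18
  X = 299 + 2·18 = 335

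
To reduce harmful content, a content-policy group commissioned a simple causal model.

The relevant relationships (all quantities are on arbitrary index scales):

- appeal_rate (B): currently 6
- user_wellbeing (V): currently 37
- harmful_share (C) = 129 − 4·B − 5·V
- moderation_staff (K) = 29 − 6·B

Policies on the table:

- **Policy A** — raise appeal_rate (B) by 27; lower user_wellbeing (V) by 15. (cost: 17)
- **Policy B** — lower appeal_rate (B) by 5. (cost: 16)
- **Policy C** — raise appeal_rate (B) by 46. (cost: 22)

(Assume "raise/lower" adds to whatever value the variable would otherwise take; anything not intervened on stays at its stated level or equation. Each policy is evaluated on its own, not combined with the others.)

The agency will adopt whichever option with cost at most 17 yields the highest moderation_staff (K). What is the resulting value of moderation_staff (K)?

Policy A (B + 27, V − 15):
  B = 6 + 27 = 33
  K = 29 − 6·33 = -169
Policy B (B − 5):
  B = 6 − 5 = 1
  K = 29 − 6·1 = 23
Comparing — Policy A: K=-169, Policy B: K=23. Highest is 23 (Policy B).

23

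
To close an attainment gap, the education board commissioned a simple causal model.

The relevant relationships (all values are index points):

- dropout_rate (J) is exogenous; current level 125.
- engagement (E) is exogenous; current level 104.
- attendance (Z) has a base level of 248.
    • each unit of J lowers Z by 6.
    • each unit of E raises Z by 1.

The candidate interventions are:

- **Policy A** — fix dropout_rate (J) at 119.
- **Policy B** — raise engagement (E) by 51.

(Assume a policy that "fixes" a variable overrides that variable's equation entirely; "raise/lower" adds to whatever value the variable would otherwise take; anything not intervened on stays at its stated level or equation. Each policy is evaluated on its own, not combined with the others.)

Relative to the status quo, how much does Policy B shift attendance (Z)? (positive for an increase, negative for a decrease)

51

Baseline:
  J = 125
  E = 104
  Z = 248 − 6·125 + 104 = -398
Policy B (E + 51):
  J = 125
  E = 104 + 51 = 155
  Z = 248 − 6·125 + 155 = -347
Change in Z: -347 − (-398) = 51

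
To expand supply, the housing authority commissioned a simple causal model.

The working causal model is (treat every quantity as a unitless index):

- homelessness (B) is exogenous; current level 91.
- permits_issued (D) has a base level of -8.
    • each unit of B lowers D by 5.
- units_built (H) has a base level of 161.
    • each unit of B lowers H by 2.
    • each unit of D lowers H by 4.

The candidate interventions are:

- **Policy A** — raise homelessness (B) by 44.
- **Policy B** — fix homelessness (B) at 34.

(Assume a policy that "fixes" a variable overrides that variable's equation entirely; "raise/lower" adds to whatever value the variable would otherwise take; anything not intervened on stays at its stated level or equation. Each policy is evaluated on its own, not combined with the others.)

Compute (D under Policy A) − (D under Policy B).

-505

Policy A (B + 44):
  B = 91 + 44 = 135
  D = -8 − 5·135 = -683
Policy B (B := 34):
  B = 34
  D = -8 − 5·34 = -178
D: -683 − (-178) = -505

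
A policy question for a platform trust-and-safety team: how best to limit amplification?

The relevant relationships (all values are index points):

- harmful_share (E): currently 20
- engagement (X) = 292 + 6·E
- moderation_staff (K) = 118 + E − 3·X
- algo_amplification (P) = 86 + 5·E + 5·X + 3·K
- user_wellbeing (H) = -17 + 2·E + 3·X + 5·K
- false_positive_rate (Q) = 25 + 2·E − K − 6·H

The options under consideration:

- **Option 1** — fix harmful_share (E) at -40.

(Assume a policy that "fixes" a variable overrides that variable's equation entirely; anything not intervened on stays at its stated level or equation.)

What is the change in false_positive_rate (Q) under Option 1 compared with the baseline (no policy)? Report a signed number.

-24540

Baseline:
  E = 20
  X = 292 + 6·20 = 412
  K = 118 + 20 − 3·412 = -1098
  H = -17 + 2·20 + 3·412 + 5·(-1098) = -4231
  Q = 25 + 2·20 − (-1098) − 6·(-4231) = 26549
Option 1 (E := -40):
  E = -40
  X = 292 + 6·(-40) = 52
  K = 118 + (-40) − 3·52 = -78
  H = -17 + 2·(-40) + 3·52 + 5·(-78) = -331
  Q = 25 + 2·(-40) − (-78) − 6·(-331) = 2009
Change in Q: 2009 − 26549 = -24540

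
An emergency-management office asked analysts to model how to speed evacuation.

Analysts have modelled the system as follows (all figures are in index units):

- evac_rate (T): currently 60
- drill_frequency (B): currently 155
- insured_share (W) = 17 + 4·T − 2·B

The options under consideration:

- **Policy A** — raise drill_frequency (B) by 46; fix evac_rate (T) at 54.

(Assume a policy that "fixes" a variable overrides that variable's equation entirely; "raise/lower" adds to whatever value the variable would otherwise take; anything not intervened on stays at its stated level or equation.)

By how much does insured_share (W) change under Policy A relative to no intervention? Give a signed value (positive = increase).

Baseline:
  T = 60
  B = 155
  W = 17 + 4·60 − 2·155 = -53
Policy A (B + 46, T := 54):
  T = 54
  B = 155 + 46 = 201
  W = 17 + 4·54 − 2·201 = -169
Change in W: -169 − (-53) = -116

-116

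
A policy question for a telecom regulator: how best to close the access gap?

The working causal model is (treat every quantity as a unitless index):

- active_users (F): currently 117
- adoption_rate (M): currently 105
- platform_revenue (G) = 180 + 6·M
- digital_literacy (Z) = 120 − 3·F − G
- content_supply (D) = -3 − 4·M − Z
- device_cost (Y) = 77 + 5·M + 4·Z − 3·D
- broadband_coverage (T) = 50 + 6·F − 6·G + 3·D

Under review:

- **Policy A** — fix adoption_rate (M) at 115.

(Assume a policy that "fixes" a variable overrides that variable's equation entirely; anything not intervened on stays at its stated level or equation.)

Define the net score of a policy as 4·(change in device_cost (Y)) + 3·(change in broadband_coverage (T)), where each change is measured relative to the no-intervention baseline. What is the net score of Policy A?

-1900

Baseline:
  F = 117
  M = 105
  G = 180 + 6·105 = 810
  Z = 120 − 3·117 − 810 = -1041
  D = -3 − 4·105 − (-1041) = 618
  Y = 77 + 5·105 + 4·(-1041) − 3·618 = -5416
  T = 50 + 6·117 − 6·810 + 3·618 = -2254
Policy A (M := 115):
  F = 117
  M = 115
  G = 180 + 6·115 = 870
  Z = 120 − 3·117 − 870 = -1101
  D = -3 − 4·115 − (-1101) = 638
  Y = 77 + 5·115 + 4·(-1101) − 3·638 = -5666
  T = 50 + 6·117 − 6·870 + 3·638 = -2554
ΔY = -5666 − (-5416) = -250; ΔT = -2554 − (-2254) = -300
Score = 4·(-250) + 3·(-300) = -1900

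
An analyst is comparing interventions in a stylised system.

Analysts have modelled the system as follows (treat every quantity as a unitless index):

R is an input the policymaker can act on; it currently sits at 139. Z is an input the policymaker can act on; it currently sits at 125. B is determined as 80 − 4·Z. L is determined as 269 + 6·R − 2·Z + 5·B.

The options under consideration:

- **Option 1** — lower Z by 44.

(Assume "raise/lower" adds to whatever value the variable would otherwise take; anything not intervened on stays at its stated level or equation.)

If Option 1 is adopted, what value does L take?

Option 1 (Z − 44):
  R = 139
  Z = 125 − 44 = 81
  B = 80 − 4·81 = -244
  L = 269 + 6·139 − 2·81 + 5·(-244) = -279

-279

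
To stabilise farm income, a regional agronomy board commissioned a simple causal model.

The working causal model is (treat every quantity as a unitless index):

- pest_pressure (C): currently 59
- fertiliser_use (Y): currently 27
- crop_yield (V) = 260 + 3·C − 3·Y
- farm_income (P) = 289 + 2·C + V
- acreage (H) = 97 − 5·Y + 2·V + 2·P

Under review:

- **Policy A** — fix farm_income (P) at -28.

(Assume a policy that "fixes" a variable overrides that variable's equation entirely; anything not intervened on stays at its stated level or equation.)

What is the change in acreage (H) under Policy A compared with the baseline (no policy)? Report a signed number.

Baseline:
  C = 59
  Y = 27
  V = 260 + 3·59 − 3·27 = 356
  P = 289 + 2·59 + 356 = 763
  H = 97 − 5·27 + 2·356 + 2·763 = 2200
Policy A (P := -28):
  C = 59
  Y = 27
  V = 260 + 3·59 − 3·27 = 356
  P = -28
  H = 97 − 5·27 + 2·356 + 2·(-28) = 618
Change in H: 618 − 2200 = -1582

-1582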